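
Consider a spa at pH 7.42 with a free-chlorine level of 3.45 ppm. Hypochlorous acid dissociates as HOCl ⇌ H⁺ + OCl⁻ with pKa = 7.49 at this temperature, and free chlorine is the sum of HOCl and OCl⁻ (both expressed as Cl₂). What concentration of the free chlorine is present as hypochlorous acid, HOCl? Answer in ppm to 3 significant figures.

[OCl⁻]/[HOCl] = 10^(pH − pKa) = 10^(7.42 − 7.49) = 10^-0.07 = 0.8511.
Fraction as HOCl = 1 / (1 + 0.8511) = 0.5402.
HOCl = 0.5402 × 3.45 ppm = 1.864 ppm.

1.86 ppm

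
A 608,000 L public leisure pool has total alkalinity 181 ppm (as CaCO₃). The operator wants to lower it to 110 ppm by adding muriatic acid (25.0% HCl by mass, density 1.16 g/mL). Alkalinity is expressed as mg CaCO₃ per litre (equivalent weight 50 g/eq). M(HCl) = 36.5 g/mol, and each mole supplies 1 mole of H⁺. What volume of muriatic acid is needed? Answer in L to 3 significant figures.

109 L

Alkalinity to neutralize: (181 − 110) = 71 mg/L as CaCO₃ × 608,000 L = 43,170 g as CaCO₃.
Equivalents of H⁺ required: 43,170 ÷ 50 g/eq = 863.4 eq = 863.4 mol HCl.
Mass of HCl: 863.4 × 36.5 = 31,510 g.
Mass of 25.0% solution: 31,510 / 0.25 = 126,100 g.
Volume: 126,100 g ÷ 1.16 g/mL = 108,700 mL.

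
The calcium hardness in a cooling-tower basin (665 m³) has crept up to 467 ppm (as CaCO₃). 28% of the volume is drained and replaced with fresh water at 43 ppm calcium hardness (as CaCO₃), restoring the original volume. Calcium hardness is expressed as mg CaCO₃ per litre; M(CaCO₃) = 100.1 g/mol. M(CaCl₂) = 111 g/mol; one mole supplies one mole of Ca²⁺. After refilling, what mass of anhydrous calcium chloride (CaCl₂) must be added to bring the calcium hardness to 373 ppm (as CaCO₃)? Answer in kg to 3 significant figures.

Volume: 665 m³ = 665,000 L.
After draining 28% and refilling: 467 × 0.72 + 43 × 0.28 = 348.28 ppm.
Deficit to target: 373 − 348.28 = 24.72 mg/L.
As CaCO₃: 24.72 mg/L × 665,000 L = 16,440 g; ÷ 100.1 = 164.2 mol Ca²⁺.
Mass: 164.2 × 111 = 18,230 g.

18.2 kg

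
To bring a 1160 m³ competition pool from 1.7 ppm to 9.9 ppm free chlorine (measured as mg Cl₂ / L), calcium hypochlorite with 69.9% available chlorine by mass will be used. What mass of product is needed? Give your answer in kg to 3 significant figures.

13.6 kg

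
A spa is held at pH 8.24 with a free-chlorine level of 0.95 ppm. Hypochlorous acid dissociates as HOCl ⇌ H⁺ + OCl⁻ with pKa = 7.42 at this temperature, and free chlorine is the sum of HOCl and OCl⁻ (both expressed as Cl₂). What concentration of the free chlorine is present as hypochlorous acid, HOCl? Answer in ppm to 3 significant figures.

[OCl⁻]/[HOCl] = 10^(pH − pKa) = 10^(8.24 − 7.42) = 10^0.82 = 6.607.
Fraction as HOCl = 1 / (1 + 6.607) = 0.1315.
HOCl = 0.1315 × 0.95 ppm = 0.1249 ppm.

0.125 ppm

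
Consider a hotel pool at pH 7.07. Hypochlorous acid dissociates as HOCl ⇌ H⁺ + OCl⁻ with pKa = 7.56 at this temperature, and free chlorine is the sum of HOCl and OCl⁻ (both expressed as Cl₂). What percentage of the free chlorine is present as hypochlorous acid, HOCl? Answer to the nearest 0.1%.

75.6%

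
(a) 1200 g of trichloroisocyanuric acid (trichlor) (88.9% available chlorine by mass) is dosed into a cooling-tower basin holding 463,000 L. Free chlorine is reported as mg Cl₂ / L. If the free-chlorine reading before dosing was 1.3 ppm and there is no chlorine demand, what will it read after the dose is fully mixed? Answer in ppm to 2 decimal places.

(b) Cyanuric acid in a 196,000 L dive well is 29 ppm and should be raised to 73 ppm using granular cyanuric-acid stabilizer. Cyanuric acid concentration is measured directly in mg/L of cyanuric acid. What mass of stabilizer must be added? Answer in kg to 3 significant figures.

(a) Available chlorine delivered: 1200 g × 0.889 = 1067 g as Cl₂.
(a) Concentration rise: 1067 g / 463,000 L = 2.304 mg/L = 2.30 ppm.
(a) Final FC: 1.3 + 2.30 = 3.60 ppm.

(b) CYA to add: (73 − 29) = 44 mg/L × 196,000 L = 8624 g cyanuric acid.

(a) 3.60 ppm; (b) 8.62 kg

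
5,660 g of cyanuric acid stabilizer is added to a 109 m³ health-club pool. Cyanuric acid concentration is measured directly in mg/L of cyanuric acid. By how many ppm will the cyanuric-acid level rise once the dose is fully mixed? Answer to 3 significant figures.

Volume: 109 m³ = 109,000 L.
Rise: 5,660 g / 109,000 L × 1000 = 51.93 mg/L.

51.9 ppm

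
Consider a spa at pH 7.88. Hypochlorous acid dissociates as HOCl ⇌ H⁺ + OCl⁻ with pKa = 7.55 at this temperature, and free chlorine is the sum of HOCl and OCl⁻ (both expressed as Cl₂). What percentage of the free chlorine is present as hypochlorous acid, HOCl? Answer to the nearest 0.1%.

31.9%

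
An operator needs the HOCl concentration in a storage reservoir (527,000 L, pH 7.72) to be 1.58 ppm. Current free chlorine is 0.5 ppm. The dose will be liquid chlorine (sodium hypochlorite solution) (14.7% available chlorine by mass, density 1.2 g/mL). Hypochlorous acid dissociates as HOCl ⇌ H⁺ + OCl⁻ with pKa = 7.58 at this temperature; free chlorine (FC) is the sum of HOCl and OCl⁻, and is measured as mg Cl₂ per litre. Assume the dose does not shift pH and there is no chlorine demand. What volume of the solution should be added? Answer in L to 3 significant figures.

9.74 L

[OCl⁻]/[HOCl] = 10^(pH − pKa) = 10^(7.72 − 7.58) = 1.38; fraction as HOCl = 1/(1 + 1.38) = 0.4201.
Free chlorine required for 1.58 ppm HOCl: 1.58 / 0.4201 = 3.761 ppm.
FC to add: 3.761 − 0.5 = 3.261 mg/L as Cl₂.
Cl₂ equivalent: 3.261 mg/L × 527,000 L = 1719 g.
Product at 14.7% available Cl: 1719 / 0.147 = 11,690 g.
Volume: 11,690 g ÷ 1.2 g/mL = 9742 mL.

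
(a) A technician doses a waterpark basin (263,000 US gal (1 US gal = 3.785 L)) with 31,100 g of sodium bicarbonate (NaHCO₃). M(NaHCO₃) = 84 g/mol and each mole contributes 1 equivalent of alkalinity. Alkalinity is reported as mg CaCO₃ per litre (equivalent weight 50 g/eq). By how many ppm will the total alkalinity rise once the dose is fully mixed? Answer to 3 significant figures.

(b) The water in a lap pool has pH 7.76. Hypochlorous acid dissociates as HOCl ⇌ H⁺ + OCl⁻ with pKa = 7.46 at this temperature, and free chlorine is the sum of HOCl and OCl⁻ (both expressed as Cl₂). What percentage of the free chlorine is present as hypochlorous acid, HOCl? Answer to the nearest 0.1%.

(a) 18.6 ppm; (b) 33.4%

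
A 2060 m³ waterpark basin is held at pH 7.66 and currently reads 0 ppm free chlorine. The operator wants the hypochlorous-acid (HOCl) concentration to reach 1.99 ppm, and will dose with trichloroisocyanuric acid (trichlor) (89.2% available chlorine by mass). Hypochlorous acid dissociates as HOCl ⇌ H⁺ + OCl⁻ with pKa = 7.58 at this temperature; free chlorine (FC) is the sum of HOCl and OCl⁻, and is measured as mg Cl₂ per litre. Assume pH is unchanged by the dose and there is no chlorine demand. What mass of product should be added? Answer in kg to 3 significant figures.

Volume: 2060 m³ = 2,060,000 L.
[OCl⁻]/[HOCl] = 10^(pH − pKa) = 10^(7.66 − 7.58) = 1.202; fraction as HOCl = 1/(1 + 1.202) = 0.4541.
Free chlorine required for 1.99 ppm HOCl: 1.99 / 0.4541 = 4.383 ppm.
FC to add: 4.383 − 0 = 4.383 mg/L as Cl₂.
Cl₂ equivalent: 4.383 mg/L × 2,060,000 L = 9028 g.
Product at 89.2% available Cl: 9028 / 0.892 = 10,120 g.

10.1 kg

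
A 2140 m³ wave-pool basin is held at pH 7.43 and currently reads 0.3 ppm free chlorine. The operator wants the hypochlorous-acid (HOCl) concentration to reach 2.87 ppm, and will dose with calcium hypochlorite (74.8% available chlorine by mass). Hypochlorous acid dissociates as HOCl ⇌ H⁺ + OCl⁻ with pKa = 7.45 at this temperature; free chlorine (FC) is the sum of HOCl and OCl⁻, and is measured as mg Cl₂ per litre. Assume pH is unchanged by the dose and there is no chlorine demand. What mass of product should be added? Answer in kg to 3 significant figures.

Volume: 2140 m³ = 2,140,000 L.
[OCl⁻]/[HOCl] = 10^(pH − pKa) = 10^(7.43 − 7.45) = 0.955; fraction as HOCl = 1/(1 + 0.955) = 0.5115.
Free chlorine required for 2.87 ppm HOCl: 2.87 / 0.5115 = 5.611 ppm.
FC to add: 5.611 − 0.3 = 5.311 mg/L as Cl₂.
Cl₂ equivalent: 5.311 mg/L × 2,140,000 L = 11,370 g.
Product at 74.8% available Cl: 11,370 / 0.748 = 15,190 g.

15.2 kg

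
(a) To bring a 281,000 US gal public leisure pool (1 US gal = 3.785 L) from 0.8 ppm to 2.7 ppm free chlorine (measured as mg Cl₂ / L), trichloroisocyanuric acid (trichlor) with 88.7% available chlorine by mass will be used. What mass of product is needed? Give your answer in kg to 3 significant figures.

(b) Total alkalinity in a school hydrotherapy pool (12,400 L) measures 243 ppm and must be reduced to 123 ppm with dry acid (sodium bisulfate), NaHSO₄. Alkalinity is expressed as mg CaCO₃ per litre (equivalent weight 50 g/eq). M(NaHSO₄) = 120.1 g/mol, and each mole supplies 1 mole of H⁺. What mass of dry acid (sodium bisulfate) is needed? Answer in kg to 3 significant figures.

(a) Volume: 281,000 US gal × 3.785 L/gal = 1,063,585 L.
(a) Chlorine deficit: 2.7 − 0.8 = 1.9 ppm = 1.9 mg/L as Cl₂.
(a) Cl₂ equivalent needed: 1.9 mg/L × 1,063,585 L = 2,021,000 mg = 2021 g.
(a) Product at 88.7% available chlorine: 2021 / 0.887 = 2278 g.

(b) Alkalinity to neutralize: (243 − 123) = 120 mg/L as CaCO₃ × 12,400 L = 1488 g as CaCO₃.
(b) Equivalents of H⁺ required: 1488 ÷ 50 g/eq = 29.76 eq = 29.76 mol NaHSO₄.
(b) Mass of NaHSO₄: 29.76 × 120.1 = 3574 g.

(a) 2.28 kg; (b) 3.57 kg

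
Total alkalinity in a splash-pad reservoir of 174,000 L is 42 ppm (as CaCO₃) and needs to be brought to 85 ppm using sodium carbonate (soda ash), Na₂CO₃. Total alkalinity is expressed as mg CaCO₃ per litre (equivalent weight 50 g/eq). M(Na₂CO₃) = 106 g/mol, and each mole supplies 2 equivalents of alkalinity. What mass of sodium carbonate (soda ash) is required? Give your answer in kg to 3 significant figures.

Alkalinity to add: (85 − 42) = 43 mg/L as CaCO₃ × 174,000 L = 7482 g as CaCO₃.
Equivalents: 7482 g ÷ 50 g/eq = 149.6 eq.
Each mole of Na₂CO₃ supplies 2 eq, so 149.6 / 2 = 74.82 mol.
Mass: 74.82 mol × 106 g/mol = 7931 g.

7.93 kg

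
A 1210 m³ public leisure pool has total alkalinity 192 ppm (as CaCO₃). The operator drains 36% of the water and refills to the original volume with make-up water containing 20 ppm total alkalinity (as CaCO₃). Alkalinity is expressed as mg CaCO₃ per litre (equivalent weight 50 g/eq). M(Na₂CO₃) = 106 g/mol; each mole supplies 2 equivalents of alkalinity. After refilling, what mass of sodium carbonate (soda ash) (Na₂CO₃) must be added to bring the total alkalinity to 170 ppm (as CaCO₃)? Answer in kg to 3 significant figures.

51.2 kg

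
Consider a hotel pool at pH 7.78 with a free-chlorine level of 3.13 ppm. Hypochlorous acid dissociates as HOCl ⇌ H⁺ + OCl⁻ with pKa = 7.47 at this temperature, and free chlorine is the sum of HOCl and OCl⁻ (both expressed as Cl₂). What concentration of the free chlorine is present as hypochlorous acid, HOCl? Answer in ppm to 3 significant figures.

1.03 ppm

[OCl⁻]/[HOCl] = 10^(pH − pKa) = 10^(7.78 − 7.47) = 10^0.31 = 2.042.
Fraction as HOCl = 1 / (1 + 2.042) = 0.3288.
HOCl = 0.3288 × 3.13 ppm = 1.029 ppm.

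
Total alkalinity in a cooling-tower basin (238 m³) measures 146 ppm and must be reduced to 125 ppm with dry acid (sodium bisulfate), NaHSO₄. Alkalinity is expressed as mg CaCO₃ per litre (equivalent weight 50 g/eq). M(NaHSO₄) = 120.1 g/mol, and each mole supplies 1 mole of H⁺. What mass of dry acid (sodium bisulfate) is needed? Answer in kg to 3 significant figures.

12.0 kg

Volume: 238 m³ = 238,000 L.
Alkalinity to neutralize: (146 − 125) = 21 mg/L as CaCO₃ × 238,000 L = 4998 g as CaCO₃.
Equivalents of H⁺ required: 4998 ÷ 50 g/eq = 99.96 eq = 99.96 mol NaHSO₄.
Mass of NaHSO₄: 99.96 × 120.1 = 12,010 g.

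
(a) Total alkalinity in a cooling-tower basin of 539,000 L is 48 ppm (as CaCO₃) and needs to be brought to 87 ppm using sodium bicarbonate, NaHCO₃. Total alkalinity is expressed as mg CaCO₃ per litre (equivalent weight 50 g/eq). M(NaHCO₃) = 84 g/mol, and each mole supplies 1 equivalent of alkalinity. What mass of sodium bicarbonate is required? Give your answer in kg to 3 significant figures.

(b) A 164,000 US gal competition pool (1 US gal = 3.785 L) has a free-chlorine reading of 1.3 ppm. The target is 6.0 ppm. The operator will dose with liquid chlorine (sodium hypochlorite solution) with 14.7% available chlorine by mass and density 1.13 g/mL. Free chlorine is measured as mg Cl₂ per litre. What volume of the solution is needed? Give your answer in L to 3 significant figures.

(a) Alkalinity to add: (87 − 48) = 39 mg/L as CaCO₃ × 539,000 L = 21,020 g as CaCO₃.
(a) Equivalents: 21,020 g ÷ 50 g/eq = 420.4 eq.
(a) NaHCO₃ supplies 1 eq per mole → 420.4 mol.
(a) Mass: 420.4 mol × 84 g/mol = 35,320 g.

(b) Volume: 164,000 US gal × 3.785 L/gal = 620,740 L.
(b) Chlorine deficit: 6.0 − 1.3 = 4.7 ppm = 4.7 mg/L as Cl₂.
(b) Cl₂ equivalent needed: 4.7 mg/L × 620,740 L = 2,917,000 mg = 2917 g.
(b) Product at 14.7% available chlorine: 2917 / 0.147 = 19,850 g.
(b) Volume at density 1.13 g/mL: 19,850 g ÷ 1.13 g/mL = 17,560 mL.

(a) 35.3 kg; (b) 17.6 L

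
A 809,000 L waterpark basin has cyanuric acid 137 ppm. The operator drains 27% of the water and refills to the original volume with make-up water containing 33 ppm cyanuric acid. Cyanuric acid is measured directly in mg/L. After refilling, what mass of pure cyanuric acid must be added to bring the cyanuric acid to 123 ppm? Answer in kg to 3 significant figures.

After draining 27% and refilling: 137 × 0.73 + 33 × 0.27 = 108.92 ppm.
Deficit to target: 123 − 108.92 = 14.08 mg/L.
Mass: 14.08 mg/L × 809,000 L = 11,390 g cyanuric acid.

11.4 kg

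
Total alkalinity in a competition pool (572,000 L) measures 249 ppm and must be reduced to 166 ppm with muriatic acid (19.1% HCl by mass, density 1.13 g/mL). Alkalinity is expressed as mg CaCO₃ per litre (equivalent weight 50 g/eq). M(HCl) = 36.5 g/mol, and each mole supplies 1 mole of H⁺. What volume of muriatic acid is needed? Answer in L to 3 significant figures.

161 L

Alkalinity to neutralize: (249 − 166) = 83 mg/L as CaCO₃ × 572,000 L = 47,480 g as CaCO₃.
Equivalents of H⁺ required: 47,480 ÷ 50 g/eq = 949.5 eq = 949.5 mol HCl.
Mass of HCl: 949.5 × 36.5 = 34,660 g.
Mass of 19.1% solution: 34,660 / 0.191 = 181,500 g.
Volume: 181,500 g ÷ 1.13 g/mL = 160,600 mL.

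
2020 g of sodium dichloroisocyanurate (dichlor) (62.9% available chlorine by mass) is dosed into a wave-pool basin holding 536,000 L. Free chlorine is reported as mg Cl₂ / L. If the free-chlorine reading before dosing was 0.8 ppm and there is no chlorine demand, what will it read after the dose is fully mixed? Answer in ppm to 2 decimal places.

Available chlorine delivered: 2020 g × 0.629 = 1271 g as Cl₂.
Concentration rise: 1271 g / 536,000 L = 2.37 mg/L = 2.37 ppm.
Final FC: 0.8 + 2.37 = 3.17 ppm.

3.17 ppm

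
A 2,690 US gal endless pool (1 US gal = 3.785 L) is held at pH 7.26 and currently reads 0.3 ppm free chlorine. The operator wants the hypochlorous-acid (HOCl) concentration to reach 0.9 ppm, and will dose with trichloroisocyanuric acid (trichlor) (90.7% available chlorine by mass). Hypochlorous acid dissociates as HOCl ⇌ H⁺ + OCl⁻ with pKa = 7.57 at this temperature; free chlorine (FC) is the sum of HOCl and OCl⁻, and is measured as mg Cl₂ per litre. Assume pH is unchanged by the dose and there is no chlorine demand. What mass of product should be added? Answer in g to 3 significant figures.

11.7 g

Volume: 2,690 US gal × 3.785 L/gal = 10,182 L.
[OCl⁻]/[HOCl] = 10^(pH − pKa) = 10^(7.26 − 7.57) = 0.4898; fraction as HOCl = 1/(1 + 0.4898) = 0.6712.
Free chlorine required for 0.9 ppm HOCl: 0.9 / 0.6712 = 1.341 ppm.
FC to add: 1.341 − 0.3 = 1.041 mg/L as Cl₂.
Cl₂ equivalent: 1.041 mg/L × 10,182 L = 10.6 g.
Product at 90.7% available Cl: 10.6 / 0.907 = 11.68 g.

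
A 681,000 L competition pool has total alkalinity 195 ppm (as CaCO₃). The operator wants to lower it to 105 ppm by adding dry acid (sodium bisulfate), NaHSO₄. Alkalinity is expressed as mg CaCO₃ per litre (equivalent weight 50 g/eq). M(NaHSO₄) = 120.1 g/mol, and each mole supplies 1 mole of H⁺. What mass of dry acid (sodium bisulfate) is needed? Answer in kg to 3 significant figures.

147 kg

Alkalinity to neutralize: (195 − 105) = 90 mg/L as CaCO₃ × 681,000 L = 61,290 g as CaCO₃.
Equivalents of H⁺ required: 61,290 ÷ 50 g/eq = 1226 eq = 1226 mol NaHSO₄.
Mass of NaHSO₄: 1226 × 120.1 = 147,200 g.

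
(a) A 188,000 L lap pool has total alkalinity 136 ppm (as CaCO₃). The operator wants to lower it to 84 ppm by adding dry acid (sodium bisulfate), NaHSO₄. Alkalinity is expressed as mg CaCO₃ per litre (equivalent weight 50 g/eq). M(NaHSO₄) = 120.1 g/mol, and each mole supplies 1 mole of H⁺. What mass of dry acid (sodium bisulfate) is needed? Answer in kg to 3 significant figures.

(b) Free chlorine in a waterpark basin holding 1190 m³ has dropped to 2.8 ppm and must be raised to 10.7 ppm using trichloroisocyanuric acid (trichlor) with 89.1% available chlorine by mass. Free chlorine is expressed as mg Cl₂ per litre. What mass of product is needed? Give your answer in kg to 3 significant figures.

(a) 23.5 kg; (b) 10.6 kg

(a) Alkalinity to neutralize: (136 − 84) = 52 mg/L as CaCO₃ × 188,000 L = 9776 g as CaCO₃.
(a) Equivalents of H⁺ required: 9776 ÷ 50 g/eq = 195.5 eq = 195.5 mol NaHSO₄.
(a) Mass of NaHSO₄: 195.5 × 120.1 = 23,480 g.

(b) Volume: 1190 m³ = 1,190,000 L.
(b) Chlorine deficit: 10.7 − 2.8 = 7.9 ppm = 7.9 mg/L as Cl₂.
(b) Cl₂ equivalent needed: 7.9 mg/L × 1,190,000 L = 9,401,000 mg = 9401 g.
(b) Product at 89.1% available chlorine: 9401 / 0.891 = 10,550 g.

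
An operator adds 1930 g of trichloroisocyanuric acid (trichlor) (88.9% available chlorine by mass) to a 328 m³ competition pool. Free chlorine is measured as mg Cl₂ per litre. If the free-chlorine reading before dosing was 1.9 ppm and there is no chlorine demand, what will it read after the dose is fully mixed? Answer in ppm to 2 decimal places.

Volume: 328 m³ = 328,000 L.
Available chlorine delivered: 1930 g × 0.889 = 1716 g as Cl₂.
Concentration rise: 1716 g / 328,000 L = 5.231 mg/L = 5.23 ppm.
Final FC: 1.9 + 5.23 = 7.13 ppm.

7.13 ppm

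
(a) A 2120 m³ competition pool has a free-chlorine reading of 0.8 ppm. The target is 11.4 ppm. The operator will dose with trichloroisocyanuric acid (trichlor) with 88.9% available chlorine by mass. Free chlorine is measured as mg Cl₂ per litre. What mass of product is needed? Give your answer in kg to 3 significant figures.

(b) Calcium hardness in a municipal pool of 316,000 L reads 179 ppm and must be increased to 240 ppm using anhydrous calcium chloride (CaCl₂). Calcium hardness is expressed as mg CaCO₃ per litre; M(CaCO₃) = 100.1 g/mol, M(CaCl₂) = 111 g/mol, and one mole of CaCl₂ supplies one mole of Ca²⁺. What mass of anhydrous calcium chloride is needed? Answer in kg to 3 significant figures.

(a) 25.3 kg; (b) 21.4 kg

(a) Volume: 2120 m³ = 2,120,000 L.
(a) Chlorine deficit: 11.4 − 0.8 = 10.6 ppm = 10.6 mg/L as Cl₂.
(a) Cl₂ equivalent needed: 10.6 mg/L × 2,120,000 L = 22,470,000 mg = 22,470 g.
(a) Product at 88.9% available chlorine: 22,470 / 0.889 = 25,280 g.

(b) Hardness to add: (240 − 179) = 61 mg/L as CaCO₃ × 316,000 L = 19,280 g as CaCO₃.
(b) Moles of Ca²⁺ (1 mol Ca²⁺ ≡ 1 mol CaCO₃): 19,280 / 100.1 g/mol = 192.6 mol.
(b) Mass of CaCl₂: 192.6 × 111 = 21,370 g.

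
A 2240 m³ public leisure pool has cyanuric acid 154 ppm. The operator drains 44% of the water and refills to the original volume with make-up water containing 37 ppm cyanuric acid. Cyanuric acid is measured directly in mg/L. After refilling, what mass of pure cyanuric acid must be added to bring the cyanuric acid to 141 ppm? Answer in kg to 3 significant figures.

86.2 kg

Volume: 2240 m³ = 2,240,000 L.
After draining 44% and refilling: 154 × 0.56 + 37 × 0.44 = 102.52 ppm.
Deficit to target: 141 − 102.52 = 38.48 mg/L.
Mass: 38.48 mg/L × 2,240,000 L = 86,200 g cyanuric acid.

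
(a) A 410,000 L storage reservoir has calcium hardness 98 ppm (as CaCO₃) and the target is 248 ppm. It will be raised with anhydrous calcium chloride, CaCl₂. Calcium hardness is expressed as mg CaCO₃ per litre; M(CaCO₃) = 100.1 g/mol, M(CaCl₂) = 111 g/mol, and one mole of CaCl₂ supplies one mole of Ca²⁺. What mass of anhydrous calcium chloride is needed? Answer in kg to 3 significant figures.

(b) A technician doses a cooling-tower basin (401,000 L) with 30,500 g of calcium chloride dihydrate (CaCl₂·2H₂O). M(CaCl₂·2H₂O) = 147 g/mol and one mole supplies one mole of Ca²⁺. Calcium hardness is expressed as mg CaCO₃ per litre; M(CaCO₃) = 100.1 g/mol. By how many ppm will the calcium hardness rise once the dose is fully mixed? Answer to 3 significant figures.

(a) 68.2 kg; (b) 51.8 ppm

(a) Hardness to add: (248 − 98) = 150 mg/L as CaCO₃ × 410,000 L = 61,500 g as CaCO₃.
(a) Moles of Ca²⁺ (1 mol Ca²⁺ ≡ 1 mol CaCO₃): 61,500 / 100.1 g/mol = 614.4 mol.
(a) Mass of CaCl₂: 614.4 × 111 = 68,200 g.

(b) Moles of Ca²⁺: 30,500 g ÷ 147 g/mol = 207.5 mol.
(b) As CaCO₃: 207.5 mol × 100.1 g/mol = 20,770 g.
(b) Rise: 20,770 g / 401,000 L × 1000 = 51.79 mg/L.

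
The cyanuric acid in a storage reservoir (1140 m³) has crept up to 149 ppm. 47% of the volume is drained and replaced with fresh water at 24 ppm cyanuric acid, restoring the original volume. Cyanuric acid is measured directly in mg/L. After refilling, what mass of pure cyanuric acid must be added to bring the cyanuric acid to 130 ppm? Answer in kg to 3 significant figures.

45.3 kg

Volume: 1140 m³ = 1,140,000 L.
After draining 47% and refilling: 149 × 0.53 + 24 × 0.47 = 90.25 ppm.
Deficit to target: 130 − 90.25 = 39.75 mg/L.
Mass: 39.75 mg/L × 1,140,000 L = 45,320 g cyanuric acid.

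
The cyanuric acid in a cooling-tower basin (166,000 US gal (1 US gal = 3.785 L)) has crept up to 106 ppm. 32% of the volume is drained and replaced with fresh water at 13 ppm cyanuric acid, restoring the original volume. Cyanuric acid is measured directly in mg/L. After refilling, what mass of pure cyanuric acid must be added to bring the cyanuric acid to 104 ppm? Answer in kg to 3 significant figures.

17.4 kg

Volume: 166,000 US gal × 3.785 L/gal = 628,310 L.
After draining 32% and refilling: 106 × 0.68 + 13 × 0.32 = 76.24 ppm.
Deficit to target: 104 − 76.24 = 27.76 mg/L.
Mass: 27.76 mg/L × 628,310 L = 17,440 g cyanuric acid.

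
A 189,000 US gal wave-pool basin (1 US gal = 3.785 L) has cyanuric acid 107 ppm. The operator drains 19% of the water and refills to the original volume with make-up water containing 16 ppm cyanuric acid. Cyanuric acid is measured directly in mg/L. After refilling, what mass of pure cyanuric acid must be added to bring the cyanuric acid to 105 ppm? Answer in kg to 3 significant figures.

Volume: 189,000 US gal × 3.785 L/gal = 715,365 L.
After draining 19% and refilling: 107 × 0.81 + 16 × 0.19 = 89.71 ppm.
Deficit to target: 105 − 89.71 = 15.29 mg/L.
Mass: 15.29 mg/L × 715,365 L = 10,940 g cyanuric acid.

10.9 kg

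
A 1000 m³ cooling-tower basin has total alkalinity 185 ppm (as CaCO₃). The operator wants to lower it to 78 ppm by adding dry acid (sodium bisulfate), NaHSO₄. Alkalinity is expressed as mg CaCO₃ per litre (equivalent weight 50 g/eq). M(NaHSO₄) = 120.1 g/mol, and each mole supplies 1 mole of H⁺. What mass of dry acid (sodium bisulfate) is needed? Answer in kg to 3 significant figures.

Volume: 1000 m³ = 1,000,000 L.
Alkalinity to neutralize: (185 − 78) = 107 mg/L as CaCO₃ × 1,000,000 L = 107,000 g as CaCO₃.
Equivalents of H⁺ required: 107,000 ÷ 50 g/eq = 2140 eq = 2140 mol NaHSO₄.
Mass of NaHSO₄: 2140 × 120.1 = 257,000 g.

257 kg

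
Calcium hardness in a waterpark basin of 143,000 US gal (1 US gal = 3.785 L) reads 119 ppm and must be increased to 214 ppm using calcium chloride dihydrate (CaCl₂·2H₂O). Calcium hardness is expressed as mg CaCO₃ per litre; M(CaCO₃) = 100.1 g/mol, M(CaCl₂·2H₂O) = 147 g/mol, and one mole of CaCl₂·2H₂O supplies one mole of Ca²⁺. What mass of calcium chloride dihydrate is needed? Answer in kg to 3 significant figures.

75.5 kg

Volume: 143,000 US gal × 3.785 L/gal = 541,255 L.
Hardness to add: (214 − 119) = 95 mg/L as CaCO₃ × 541,255 L = 51,420 g as CaCO₃.
Moles of Ca²⁺ (1 mol Ca²⁺ ≡ 1 mol CaCO₃): 51,420 / 100.1 g/mol = 513.7 mol.
Mass of CaCl₂·2H₂O: 513.7 × 147 = 75,510 g.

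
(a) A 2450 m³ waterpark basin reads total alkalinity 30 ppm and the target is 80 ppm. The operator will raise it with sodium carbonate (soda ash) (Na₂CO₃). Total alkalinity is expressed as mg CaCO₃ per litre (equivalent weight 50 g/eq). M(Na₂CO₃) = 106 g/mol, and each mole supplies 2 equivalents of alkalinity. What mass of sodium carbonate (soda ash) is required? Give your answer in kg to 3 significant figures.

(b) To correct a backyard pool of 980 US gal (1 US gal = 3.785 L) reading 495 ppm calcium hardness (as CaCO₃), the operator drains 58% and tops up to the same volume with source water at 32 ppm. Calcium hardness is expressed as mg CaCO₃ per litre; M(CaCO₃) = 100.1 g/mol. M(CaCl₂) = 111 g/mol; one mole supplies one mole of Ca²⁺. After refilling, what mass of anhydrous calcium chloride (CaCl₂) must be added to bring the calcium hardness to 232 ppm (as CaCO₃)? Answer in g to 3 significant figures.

(a) Volume: 2450 m³ = 2,450,000 L.
(a) Alkalinity to add: (80 − 30) = 50 mg/L as CaCO₃ × 2,450,000 L = 122,500 g as CaCO₃.
(a) Equivalents: 122,500 g ÷ 50 g/eq = 2450 eq.
(a) Each mole of Na₂CO₃ supplies 2 eq, so 2450 / 2 = 1225 mol.
(a) Mass: 1225 mol × 106 g/mol = 129,800 g.

(b) Volume: 980 US gal × 3.785 L/gal = 3,709 L.
(b) After draining 58% and refilling: 495 × 0.42 + 32 × 0.58 = 226.46 ppm.
(b) Deficit to target: 232 − 226.46 = 5.54 mg/L.
(b) As CaCO₃: 5.54 mg/L × 3,709 L = 20.55 g; ÷ 100.1 = 0.2053 mol Ca²⁺.
(b) Mass: 0.2053 × 111 = 22.79 g.

(a) 130 kg; (b) 22.8 g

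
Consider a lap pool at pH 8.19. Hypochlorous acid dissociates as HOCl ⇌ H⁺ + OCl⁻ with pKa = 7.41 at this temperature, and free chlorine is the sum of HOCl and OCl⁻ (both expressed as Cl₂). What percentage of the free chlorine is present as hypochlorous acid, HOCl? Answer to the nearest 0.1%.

14.2%

[OCl⁻]/[HOCl] = 10^(pH − pKa) = 10^(8.19 − 7.41) = 10^0.78 = 6.026.
Fraction as HOCl = 1 / (1 + 6.026) = 0.1423.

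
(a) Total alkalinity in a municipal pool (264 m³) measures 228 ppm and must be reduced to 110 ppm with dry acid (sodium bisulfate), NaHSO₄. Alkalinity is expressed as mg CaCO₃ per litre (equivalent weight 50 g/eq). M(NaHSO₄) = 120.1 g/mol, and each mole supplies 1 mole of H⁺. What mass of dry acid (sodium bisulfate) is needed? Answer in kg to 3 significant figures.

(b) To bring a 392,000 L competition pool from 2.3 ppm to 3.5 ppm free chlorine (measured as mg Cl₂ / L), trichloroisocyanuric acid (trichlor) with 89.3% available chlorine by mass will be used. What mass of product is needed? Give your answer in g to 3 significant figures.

(a) Volume: 264 m³ = 264,000 L.
(a) Alkalinity to neutralize: (228 − 110) = 118 mg/L as CaCO₃ × 264,000 L = 31,150 g as CaCO₃.
(a) Equivalents of H⁺ required: 31,150 ÷ 50 g/eq = 623 eq = 623 mol NaHSO₄.
(a) Mass of NaHSO₄: 623 × 120.1 = 74,830 g.

(b) Chlorine deficit: 3.5 − 2.3 = 1.2 ppm = 1.2 mg/L as Cl₂.
(b) Cl₂ equivalent needed: 1.2 mg/L × 392,000 L = 470,400 mg = 470.4 g.
(b) Product at 89.3% available chlorine: 470.4 / 0.893 = 526.8 g.

(a) 74.8 kg; (b) 527 g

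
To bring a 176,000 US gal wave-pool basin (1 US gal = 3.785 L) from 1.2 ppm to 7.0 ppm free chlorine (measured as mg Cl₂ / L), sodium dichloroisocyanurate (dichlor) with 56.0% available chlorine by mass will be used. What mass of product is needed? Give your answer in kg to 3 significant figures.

6.90 kg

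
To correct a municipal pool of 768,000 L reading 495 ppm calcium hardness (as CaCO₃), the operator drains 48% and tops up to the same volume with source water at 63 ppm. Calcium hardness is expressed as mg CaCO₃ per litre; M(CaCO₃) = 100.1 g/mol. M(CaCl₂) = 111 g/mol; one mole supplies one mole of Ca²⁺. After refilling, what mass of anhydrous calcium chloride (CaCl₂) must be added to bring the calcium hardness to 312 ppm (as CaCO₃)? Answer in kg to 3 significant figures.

20.7 kg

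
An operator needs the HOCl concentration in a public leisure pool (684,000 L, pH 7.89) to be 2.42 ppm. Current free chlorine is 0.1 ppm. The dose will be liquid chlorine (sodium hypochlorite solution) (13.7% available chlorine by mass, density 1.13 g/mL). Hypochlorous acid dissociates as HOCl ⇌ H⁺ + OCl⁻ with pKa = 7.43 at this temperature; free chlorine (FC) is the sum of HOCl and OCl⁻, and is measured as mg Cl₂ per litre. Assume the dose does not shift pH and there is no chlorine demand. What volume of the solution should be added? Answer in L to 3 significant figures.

41.1 L

[OCl⁻]/[HOCl] = 10^(pH − pKa) = 10^(7.89 − 7.43) = 2.884; fraction as HOCl = 1/(1 + 2.884) = 0.2575.
Free chlorine required for 2.42 ppm HOCl: 2.42 / 0.2575 = 9.399 ppm.
FC to add: 9.399 − 0.1 = 9.299 mg/L as Cl₂.
Cl₂ equivalent: 9.299 mg/L × 684,000 L = 6361 g.
Product at 13.7% available Cl: 6361 / 0.137 = 46,430 g.
Volume: 46,430 g ÷ 1.13 g/mL = 41,090 mL.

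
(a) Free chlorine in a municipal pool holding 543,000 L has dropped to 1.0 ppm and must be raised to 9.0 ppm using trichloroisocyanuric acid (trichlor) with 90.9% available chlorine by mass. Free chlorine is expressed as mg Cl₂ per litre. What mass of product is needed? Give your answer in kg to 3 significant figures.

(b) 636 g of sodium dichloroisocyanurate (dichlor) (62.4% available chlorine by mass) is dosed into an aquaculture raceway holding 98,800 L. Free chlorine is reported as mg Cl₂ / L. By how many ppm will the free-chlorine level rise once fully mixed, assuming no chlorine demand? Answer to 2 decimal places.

(a) 4.78 kg; (b) 4.02 ppm

(a) Chlorine deficit: 9.0 − 1.0 = 8 ppm = 8 mg/L as Cl₂.
(a) Cl₂ equivalent needed: 8 mg/L × 543,000 L = 4,344,000 mg = 4344 g.
(a) Product at 90.9% available chlorine: 4344 / 0.909 = 4779 g.

(b) Available chlorine delivered: 636 g × 0.624 = 396.9 g as Cl₂.
(b) Concentration rise: 396.9 g / 98,800 L = 4.017 mg/L = 4.02 ppm.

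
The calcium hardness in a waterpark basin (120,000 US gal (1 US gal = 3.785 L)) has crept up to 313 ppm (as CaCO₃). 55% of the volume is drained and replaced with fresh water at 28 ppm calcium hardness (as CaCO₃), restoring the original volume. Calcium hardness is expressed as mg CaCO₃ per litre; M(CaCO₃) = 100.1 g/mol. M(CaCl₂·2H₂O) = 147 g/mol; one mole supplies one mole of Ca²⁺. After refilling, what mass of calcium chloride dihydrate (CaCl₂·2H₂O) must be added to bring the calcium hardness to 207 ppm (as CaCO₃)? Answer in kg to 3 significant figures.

33.9 kg

Volume: 120,000 US gal × 3.785 L/gal = 454,200 L.
After draining 55% and refilling: 313 × 0.45 + 28 × 0.55 = 156.25 ppm.
Deficit to target: 207 − 156.25 = 50.75 mg/L.
As CaCO₃: 50.75 mg/L × 454,200 L = 23,050 g; ÷ 100.1 = 230.3 mol Ca²⁺.
Mass: 230.3 × 147 = 33,850 g.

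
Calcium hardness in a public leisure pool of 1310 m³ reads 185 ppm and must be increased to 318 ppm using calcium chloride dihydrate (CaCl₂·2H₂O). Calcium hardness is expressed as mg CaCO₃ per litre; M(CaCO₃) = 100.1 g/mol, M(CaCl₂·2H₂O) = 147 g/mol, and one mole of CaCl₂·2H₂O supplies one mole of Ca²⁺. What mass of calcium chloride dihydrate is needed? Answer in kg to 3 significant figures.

256 kg

Volume: 1310 m³ = 1,310,000 L.
Hardness to add: (318 − 185) = 133 mg/L as CaCO₃ × 1,310,000 L = 174,200 g as CaCO₃.
Moles of Ca²⁺ (1 mol Ca²⁺ ≡ 1 mol CaCO₃): 174,200 / 100.1 g/mol = 1741 mol.
Mass of CaCl₂·2H₂O: 1741 × 147 = 255,900 g.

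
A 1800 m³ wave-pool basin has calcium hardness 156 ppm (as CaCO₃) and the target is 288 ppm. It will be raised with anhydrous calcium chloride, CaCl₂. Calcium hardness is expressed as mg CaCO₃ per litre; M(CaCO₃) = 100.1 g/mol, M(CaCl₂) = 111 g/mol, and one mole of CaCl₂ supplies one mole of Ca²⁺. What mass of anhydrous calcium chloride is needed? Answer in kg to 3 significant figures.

263 kg

Volume: 1800 m³ = 1,800,000 L.
Hardness to add: (288 − 156) = 132 mg/L as CaCO₃ × 1,800,000 L = 237,600 g as CaCO₃.
Moles of Ca²⁺ (1 mol Ca²⁺ ≡ 1 mol CaCO₃): 237,600 / 100.1 g/mol = 2374 mol.
Mass of CaCl₂: 2374 × 111 = 263,500 g.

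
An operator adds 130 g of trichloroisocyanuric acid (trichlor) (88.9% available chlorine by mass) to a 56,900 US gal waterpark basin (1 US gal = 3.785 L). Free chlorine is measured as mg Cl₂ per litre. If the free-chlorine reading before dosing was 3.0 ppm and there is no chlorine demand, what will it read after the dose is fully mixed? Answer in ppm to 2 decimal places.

3.54 ppm

Volume: 56,900 US gal × 3.785 L/gal = 215,366 L.
Available chlorine delivered: 130 g × 0.889 = 115.6 g as Cl₂.
Concentration rise: 115.6 g / 215,366 L = 0.5366 mg/L = 0.54 ppm.
Final FC: 3.0 + 0.54 = 3.54 ppm.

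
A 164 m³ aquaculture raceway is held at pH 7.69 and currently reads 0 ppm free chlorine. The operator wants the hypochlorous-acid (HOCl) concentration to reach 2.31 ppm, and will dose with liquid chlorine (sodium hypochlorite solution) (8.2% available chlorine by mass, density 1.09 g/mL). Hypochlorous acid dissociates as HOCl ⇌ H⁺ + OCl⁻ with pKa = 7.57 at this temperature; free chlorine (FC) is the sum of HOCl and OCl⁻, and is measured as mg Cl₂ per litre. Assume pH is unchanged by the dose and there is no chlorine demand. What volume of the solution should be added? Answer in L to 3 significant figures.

9.83 L

Volume: 164 m³ = 164,000 L.
[OCl⁻]/[HOCl] = 10^(pH − pKa) = 10^(7.69 − 7.57) = 1.318; fraction as HOCl = 1/(1 + 1.318) = 0.4314.
Free chlorine required for 2.31 ppm HOCl: 2.31 / 0.4314 = 5.355 ppm.
FC to add: 5.355 − 0 = 5.355 mg/L as Cl₂.
Cl₂ equivalent: 5.355 mg/L × 164,000 L = 878.2 g.
Product at 8.2% available Cl: 878.2 / 0.082 = 10,710 g.
Volume: 10,710 g ÷ 1.09 g/mL = 9826 mL.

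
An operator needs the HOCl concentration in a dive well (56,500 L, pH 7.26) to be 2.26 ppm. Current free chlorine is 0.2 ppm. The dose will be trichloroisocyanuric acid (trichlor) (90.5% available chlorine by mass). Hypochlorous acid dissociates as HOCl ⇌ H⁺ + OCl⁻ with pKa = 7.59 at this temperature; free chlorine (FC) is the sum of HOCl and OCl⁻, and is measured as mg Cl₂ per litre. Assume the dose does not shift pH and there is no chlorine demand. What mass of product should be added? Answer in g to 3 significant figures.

[OCl⁻]/[HOCl] = 10^(pH − pKa) = 10^(7.26 − 7.59) = 0.4677; fraction as HOCl = 1/(1 + 0.4677) = 0.6813.
Free chlorine required for 2.26 ppm HOCl: 2.26 / 0.6813 = 3.317 ppm.
FC to add: 3.317 − 0.2 = 3.117 mg/L as Cl₂.
Cl₂ equivalent: 3.117 mg/L × 56,500 L = 176.1 g.
Product at 90.5% available Cl: 176.1 / 0.905 = 194.6 g.

195 g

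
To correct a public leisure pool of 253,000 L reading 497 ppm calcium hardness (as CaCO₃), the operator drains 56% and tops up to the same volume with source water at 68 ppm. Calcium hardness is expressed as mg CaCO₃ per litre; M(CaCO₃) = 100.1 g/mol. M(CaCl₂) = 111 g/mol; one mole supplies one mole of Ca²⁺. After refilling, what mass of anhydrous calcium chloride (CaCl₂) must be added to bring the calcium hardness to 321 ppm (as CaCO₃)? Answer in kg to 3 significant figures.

18.0 kg

After draining 56% and refilling: 497 × 0.44 + 68 × 0.56 = 256.76 ppm.
Deficit to target: 321 − 256.76 = 64.24 mg/L.
As CaCO₃: 64.24 mg/L × 253,000 L = 16,250 g; ÷ 100.1 = 162.4 mol Ca²⁺.
Mass: 162.4 × 111 = 18,020 g.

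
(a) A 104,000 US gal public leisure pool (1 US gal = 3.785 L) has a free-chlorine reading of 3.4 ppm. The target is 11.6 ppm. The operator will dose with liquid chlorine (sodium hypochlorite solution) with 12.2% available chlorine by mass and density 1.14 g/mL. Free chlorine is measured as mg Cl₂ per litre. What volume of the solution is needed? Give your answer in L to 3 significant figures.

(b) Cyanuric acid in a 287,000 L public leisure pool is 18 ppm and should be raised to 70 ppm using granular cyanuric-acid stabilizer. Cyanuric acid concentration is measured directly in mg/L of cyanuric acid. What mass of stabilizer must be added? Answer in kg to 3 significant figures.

(a) Volume: 104,000 US gal × 3.785 L/gal = 393,640 L.
(a) Chlorine deficit: 11.6 − 3.4 = 8.2 ppm = 8.2 mg/L as Cl₂.
(a) Cl₂ equivalent needed: 8.2 mg/L × 393,640 L = 3,228,000 mg = 3228 g.
(a) Product at 12.2% available chlorine: 3228 / 0.122 = 26,460 g.
(a) Volume at density 1.14 g/mL: 26,460 g ÷ 1.14 g/mL = 23,210 mL.

(b) CYA to add: (70 − 18) = 52 mg/L × 287,000 L = 14,920 g cyanuric acid.

(a) 23.2 L; (b) 14.9 kg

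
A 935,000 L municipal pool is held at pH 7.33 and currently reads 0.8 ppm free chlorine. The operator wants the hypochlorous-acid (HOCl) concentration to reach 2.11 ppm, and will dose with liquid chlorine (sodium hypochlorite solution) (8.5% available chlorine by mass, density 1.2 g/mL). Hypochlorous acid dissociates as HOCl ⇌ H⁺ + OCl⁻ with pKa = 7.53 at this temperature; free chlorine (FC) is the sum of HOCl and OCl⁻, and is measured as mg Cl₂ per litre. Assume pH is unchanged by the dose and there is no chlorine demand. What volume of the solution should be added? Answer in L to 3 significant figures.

24.2 L

[OCl⁻]/[HOCl] = 10^(pH − pKa) = 10^(7.33 − 7.53) = 0.631; fraction as HOCl = 1/(1 + 0.631) = 0.6131.
Free chlorine required for 2.11 ppm HOCl: 2.11 / 0.6131 = 3.441 ppm.
FC to add: 3.441 − 0.8 = 2.641 mg/L as Cl₂.
Cl₂ equivalent: 2.641 mg/L × 935,000 L = 2470 g.
Product at 8.5% available Cl: 2470 / 0.085 = 29,050 g.
Volume: 29,050 g ÷ 1.2 g/mL = 24,210 mL.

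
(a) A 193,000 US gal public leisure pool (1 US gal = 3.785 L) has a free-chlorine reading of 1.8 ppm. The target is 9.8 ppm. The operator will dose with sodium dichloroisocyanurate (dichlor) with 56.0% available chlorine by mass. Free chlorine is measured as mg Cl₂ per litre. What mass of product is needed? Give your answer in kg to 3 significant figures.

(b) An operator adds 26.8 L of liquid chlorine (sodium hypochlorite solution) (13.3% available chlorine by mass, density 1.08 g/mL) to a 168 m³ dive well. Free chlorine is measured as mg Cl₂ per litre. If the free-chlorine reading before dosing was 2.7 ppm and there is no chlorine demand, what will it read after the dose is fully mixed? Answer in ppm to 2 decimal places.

(a) 10.4 kg; (b) 25.61 ppm

(a) Volume: 193,000 US gal × 3.785 L/gal = 730,505 L.
(a) Chlorine deficit: 9.8 − 1.8 = 8 ppm = 8 mg/L as Cl₂.
(a) Cl₂ equivalent needed: 8 mg/L × 730,505 L = 5,844,000 mg = 5844 g.
(a) Product at 56.0% available chlorine: 5844 / 0.56 = 10,440 g.

(b) Volume: 168 m³ = 168,000 L.
(b) Mass of solution: 26.8 L × 1000 mL/L × 1.08 g/mL = 28,940 g.
(b) Available chlorine delivered: 28,940 g × 0.133 = 3850 g as Cl₂.
(b) Concentration rise: 3850 g / 168,000 L = 22.91 mg/L = 22.91 ppm.
(b) Final FC: 2.7 + 22.91 = 25.61 ppm.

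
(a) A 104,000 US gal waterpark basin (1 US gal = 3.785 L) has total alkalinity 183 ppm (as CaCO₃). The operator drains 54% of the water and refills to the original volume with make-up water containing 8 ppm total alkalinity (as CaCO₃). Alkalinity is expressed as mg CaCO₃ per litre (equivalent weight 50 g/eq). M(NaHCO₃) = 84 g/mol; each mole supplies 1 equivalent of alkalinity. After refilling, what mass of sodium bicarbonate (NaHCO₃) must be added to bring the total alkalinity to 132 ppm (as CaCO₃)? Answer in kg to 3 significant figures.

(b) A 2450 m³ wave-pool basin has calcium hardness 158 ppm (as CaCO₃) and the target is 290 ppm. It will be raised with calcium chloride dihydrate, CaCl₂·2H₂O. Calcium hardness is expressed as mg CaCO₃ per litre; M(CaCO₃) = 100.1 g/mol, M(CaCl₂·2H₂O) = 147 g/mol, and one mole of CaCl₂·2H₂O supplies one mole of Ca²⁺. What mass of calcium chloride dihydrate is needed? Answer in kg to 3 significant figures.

(a) 28.8 kg; (b) 475 kg

(a) Volume: 104,000 US gal × 3.785 L/gal = 393,640 L.
(a) After draining 54% and refilling: 183 × 0.46 + 8 × 0.54 = 88.5 ppm.
(a) Deficit to target: 132 − 88.5 = 43.5 mg/L.
(a) As CaCO₃: 43.5 mg/L × 393,640 L = 17,120 g; ÷ 50 g/eq ÷ 1 = 342.5 mol NaHCO₃.
(a) Mass: 342.5 × 84 = 28,770 g.

(b) Volume: 2450 m³ = 2,450,000 L.
(b) Hardness to add: (290 − 158) = 132 mg/L as CaCO₃ × 2,450,000 L = 323,400 g as CaCO₃.
(b) Moles of Ca²⁺ (1 mol Ca²⁺ ≡ 1 mol CaCO₃): 323,400 / 100.1 g/mol = 3231 mol.
(b) Mass of CaCl₂·2H₂O: 3231 × 147 = 474,900 g.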